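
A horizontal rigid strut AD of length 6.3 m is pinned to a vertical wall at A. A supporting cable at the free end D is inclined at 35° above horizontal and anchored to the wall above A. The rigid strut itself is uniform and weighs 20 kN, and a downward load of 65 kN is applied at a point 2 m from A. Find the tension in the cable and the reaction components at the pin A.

T = 53.41 kN, A_x = 43.75 kN, A_y = 54.37 kN

ΣM about A: T·sin35°·6.3 − 20·3.15 − 65·2 = 0 → T = 193/(6.3·0.573576) = 53.4104 ≈ 53.41 kN.
ΣF_x = 0: A_x − T·cos35° = 0 → A_x = 53.4104 × 0.819152 = 43.75 kN.
ΣF_y = 0: A_y + T·sin35° − 20 − 65 = 0 → A_y = 85 − 53.4104 × 0.573576 = 54.37 kN.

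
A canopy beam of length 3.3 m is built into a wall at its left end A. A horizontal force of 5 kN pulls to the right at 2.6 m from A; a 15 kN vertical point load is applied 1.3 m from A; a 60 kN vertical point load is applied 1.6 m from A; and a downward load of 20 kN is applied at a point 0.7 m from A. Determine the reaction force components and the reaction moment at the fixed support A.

ΣF_x = 0: A_x + 5 = 0 → A_x = -5.000 kN.
ΣF_y = 0: A_y − 15 − 60 − 20 = 0 → A_y = 95.00 kN.
ΣM about A: M_A − 15·1.3 − 60·1.6 − 20·0.7 = 0 → M_A = 129.5 kN·m.

A_x = -5.000 kN, A_y = 95.00 kN, M_A = 129.5 kN·m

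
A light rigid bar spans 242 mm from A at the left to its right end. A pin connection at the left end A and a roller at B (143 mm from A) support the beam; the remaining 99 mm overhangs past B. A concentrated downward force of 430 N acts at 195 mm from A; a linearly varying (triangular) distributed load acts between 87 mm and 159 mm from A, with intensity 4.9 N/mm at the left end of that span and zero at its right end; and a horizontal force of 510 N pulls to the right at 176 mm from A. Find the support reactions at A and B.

A_x = -510.0 N, A_y = -116.9 N, B_y = 723.3 N

Resultant of the triangular load: ½ × 4.9 × 72 = 176.4 N, acting at 111 mm from A (one-third of the span from the peak).
ΣM about A: B_y·143 − 430·195 − (½·4.9·72)·111 = 0 → B_y = 103430.4/143 = 723.29 ≈ 723.3 N.
ΣF_y = 0: A_y + 723.29 − 430 − ½·4.9·72 = 0 → A_y = -116.9 N.
ΣF_x = 0: A_x + 510 = 0 → A_x = -510.0 N.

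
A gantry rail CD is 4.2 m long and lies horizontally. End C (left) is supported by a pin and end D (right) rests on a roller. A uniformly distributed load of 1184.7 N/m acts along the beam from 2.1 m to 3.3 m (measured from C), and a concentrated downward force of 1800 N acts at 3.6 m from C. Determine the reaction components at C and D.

C_x = 0, C_y = 764.9 N, D_y = 2457 N

Resultant of the distributed load: 1184.7 × 1.2 = 1421.64 N at 2.7 m from C.
Taking moments about C: D_y·4.2 − (1184.7·1.2)·2.7 − 1800·3.6 = 0 → D_y = 10318.428/4.2 = 2456.77 ≈ 2457 N.
ΣF_y = 0: C_y + 2456.77 − 1184.7·1.2 − 1800 = 0 → C_y = 764.9 N.
ΣF_x = 0: no horizontal applied forces, so C_x = 0.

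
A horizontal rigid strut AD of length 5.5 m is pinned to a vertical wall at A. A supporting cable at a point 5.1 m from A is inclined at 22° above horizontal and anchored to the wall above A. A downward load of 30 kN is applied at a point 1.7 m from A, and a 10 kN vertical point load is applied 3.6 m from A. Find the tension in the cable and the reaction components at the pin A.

ΣM about A: T·sin22°·5.1 − 30·1.7 − 10·3.6 = 0 → T = 87/(5.1·0.374607) = 45.5379 ≈ 45.54 kN.
ΣF_x = 0: A_x − T·cos22° = 0 → A_x = 45.5379 × 0.927184 = 42.22 kN.
ΣF_y = 0: A_y + T·sin22° − 30 − 10 = 0 → A_y = 40 − 45.5379 × 0.374607 = 22.94 kN.

T = 45.54 kN, A_x = 42.22 kN, A_y = 22.94 kN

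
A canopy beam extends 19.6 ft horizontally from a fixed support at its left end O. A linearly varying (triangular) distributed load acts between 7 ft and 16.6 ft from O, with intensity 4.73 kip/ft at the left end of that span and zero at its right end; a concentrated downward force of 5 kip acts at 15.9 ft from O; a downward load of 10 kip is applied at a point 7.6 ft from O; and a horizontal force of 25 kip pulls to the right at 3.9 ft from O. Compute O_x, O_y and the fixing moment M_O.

Resultant of the triangular load: ½ × 4.73 × 9.6 = 22.704 kip, acting at 10.2 ft from O (one-third of the span from the peak).
ΣF_x = 0: O_x + 25 = 0 → O_x = -25.00 kip.
ΣF_y = 0: O_y − ½·4.73·9.6 − 5 − 10 = 0 → O_y = 37.70 kip.
ΣM about O: M_O − (½·4.73·9.6)·10.2 − 5·15.9 − 10·7.6 = 0 → M_O = 387.1 kip·ft.

O_x = -25.00 kip, O_y = 37.70 kip, M_O = 387.1 kip·ft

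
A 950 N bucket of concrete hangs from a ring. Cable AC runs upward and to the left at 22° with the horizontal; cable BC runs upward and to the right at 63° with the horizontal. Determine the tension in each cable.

T_AC = 432.9 N, T_BC = 884.2 N

ΣF_x = 0: −T_AC·cos22° + T_BC·cos63° = 0 → T_BC = 2.0423·T_AC.
ΣF_y = 0: T_AC·sin22° + T_BC·sin63° = 950.
Substitute: T_AC·(0.374607 + 2.0423·0.891007) = 950 → T_AC = 432.938 ≈ 432.9 N.
Then T_BC = 2.0423 × 432.938 = 884.2 N.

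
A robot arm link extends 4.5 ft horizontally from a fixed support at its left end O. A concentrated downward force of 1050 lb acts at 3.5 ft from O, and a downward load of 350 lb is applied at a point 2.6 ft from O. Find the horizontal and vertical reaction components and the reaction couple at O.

ΣF_x = 0: O_x = 0.
ΣF_y = 0: O_y − 1050 − 350 = 0 → O_y = 1400 lb.
ΣM about O: M_O − 1050·3.5 − 350·2.6 = 0 → M_O = 4585 lb·ft.

O_x = 0, O_y = 1400 lb, M_O = 4585 lb·ft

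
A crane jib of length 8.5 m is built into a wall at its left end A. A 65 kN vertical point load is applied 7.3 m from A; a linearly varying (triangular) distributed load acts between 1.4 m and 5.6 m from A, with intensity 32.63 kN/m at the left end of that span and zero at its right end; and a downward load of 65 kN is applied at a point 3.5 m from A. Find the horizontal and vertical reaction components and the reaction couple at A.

Resultant of the triangular load: ½ × 32.63 × 4.2 = 68.523 kN, acting at 2.8 m from A (one-third of the span from the peak).
ΣF_x = 0: A_x = 0.
ΣF_y = 0: A_y − 65 − ½·32.63·4.2 − 65 = 0 → A_y = 198.5 kN.
ΣM about A: M_A − 65·7.3 − (½·32.63·4.2)·2.8 − 65·3.5 = 0 → M_A = 893.9 kN·m.

A_x = 0, A_y = 198.5 kN, M_A = 893.9 kN·m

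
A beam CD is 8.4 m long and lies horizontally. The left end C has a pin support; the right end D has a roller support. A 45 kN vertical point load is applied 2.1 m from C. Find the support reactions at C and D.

C_x = 0, C_y = 33.75 kN, D_y = 11.25 kN

Moments about C: D_y·8.4 − 45·2.1 = 0 → D_y = 94.5/8.4 = 11.25 kN.
ΣF_y = 0: C_y + 11.25 − 45 = 0 → C_y = 33.75 kN.
ΣF_x = 0: no horizontal applied forces, so C_x = 0.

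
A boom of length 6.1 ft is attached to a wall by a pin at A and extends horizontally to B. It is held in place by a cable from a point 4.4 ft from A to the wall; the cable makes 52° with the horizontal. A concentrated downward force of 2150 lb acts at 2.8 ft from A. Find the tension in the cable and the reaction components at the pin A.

ΣM about A: T·sin52°·4.4 − 2150·2.8 = 0 → T = 6020/(4.4·0.788011) = 1736.25 ≈ 1736 lb.
ΣF_x = 0: A_x − T·cos52° = 0 → A_x = 1736.25 × 0.615661 = 1069 lb.
ΣF_y = 0: A_y + T·sin52° − 2150 = 0 → A_y = 2150 − 1736.25 × 0.788011 = 781.8 lb.

T = 1736 lb, A_x = 1069 lb, A_y = 781.8 lb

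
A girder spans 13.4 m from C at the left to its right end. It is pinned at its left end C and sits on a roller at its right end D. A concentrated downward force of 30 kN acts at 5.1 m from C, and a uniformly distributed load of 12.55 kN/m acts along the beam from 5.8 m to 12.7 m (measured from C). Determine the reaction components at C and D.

C_x = 0, C_y = 45.40 kN, D_y = 71.19 kN

Resultant of the distributed load: 12.55 × 6.9 = 86.595 kN at 9.25 m from C.
Taking moments about C: D_y·13.4 − 30·5.1 − (12.55·6.9)·9.25 = 0 → D_y = 954.00375/13.4 = 71.1943 ≈ 71.19 kN.
ΣF_y = 0: C_y + 71.1943 − 30 − 12.55·6.9 = 0 → C_y = 45.40 kN.
ΣF_x = 0: no horizontal applied forces, so C_x = 0.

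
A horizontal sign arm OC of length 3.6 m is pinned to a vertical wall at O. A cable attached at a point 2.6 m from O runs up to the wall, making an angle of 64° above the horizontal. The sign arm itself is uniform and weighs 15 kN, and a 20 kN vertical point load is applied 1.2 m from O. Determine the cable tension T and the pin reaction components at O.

T = 21.82 kN, O_x = 9.567 kN, O_y = 15.38 kN

ΣM about O: T·sin64°·2.6 − 15·1.8 − 20·1.2 = 0 → T = 51/(2.6·0.898794) = 21.8241 ≈ 21.82 kN.
ΣF_x = 0: O_x − T·cos64° = 0 → O_x = 21.8241 × 0.438371 = 9.567 kN.
ΣF_y = 0: O_y + T·sin64° − 15 − 20 = 0 → O_y = 35 − 21.8241 × 0.898794 = 15.38 kN.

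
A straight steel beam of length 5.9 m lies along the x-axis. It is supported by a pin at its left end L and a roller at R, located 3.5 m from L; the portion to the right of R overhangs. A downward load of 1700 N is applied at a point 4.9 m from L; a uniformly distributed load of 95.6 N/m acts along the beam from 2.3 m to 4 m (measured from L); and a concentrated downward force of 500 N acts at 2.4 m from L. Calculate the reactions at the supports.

Resultant of the distributed load: 95.6 × 1.7 = 162.52 N at 3.15 m from L.
Taking moments about L: R_y·3.5 − 1700·4.9 − (95.6·1.7)·3.15 − 500·2.4 = 0 → R_y = 10041.938/3.5 = 2869.13 ≈ 2869 N.
ΣF_y = 0: L_y + 2869.13 − 1700 − 95.6·1.7 − 500 = 0 → L_y = -506.6 N.
ΣF_x = 0: no horizontal applied forces, so L_x = 0.

L_x = 0, L_y = -506.6 N, R_y = 2869 N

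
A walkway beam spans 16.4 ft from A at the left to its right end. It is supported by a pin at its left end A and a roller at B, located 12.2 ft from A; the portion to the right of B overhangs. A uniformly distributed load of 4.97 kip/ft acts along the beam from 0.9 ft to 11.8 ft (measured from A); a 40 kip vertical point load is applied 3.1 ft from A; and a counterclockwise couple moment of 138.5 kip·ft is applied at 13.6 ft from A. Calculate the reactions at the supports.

A_x = 0, A_y = 67.16 kip, B_y = 27.01 kip

Resultant of the distributed load: 4.97 × 10.9 = 54.173 kip at 6.35 ft from A.
ΣM about A: B_y·12.2 − (4.97·10.9)·6.35 − 40·3.1 + 138.5 = 0 → B_y = 329.49855/12.2 = 27.0081 ≈ 27.01 kip.
ΣF_y = 0: A_y + 27.0081 − 4.97·10.9 − 40 = 0 → A_y = 67.16 kip.
ΣF_x = 0: no horizontal applied forces, so A_x = 0.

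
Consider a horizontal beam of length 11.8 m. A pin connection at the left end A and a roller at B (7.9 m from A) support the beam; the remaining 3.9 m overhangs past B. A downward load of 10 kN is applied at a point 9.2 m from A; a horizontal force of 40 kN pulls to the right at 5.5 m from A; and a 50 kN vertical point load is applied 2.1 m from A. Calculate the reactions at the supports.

Moments about A: B_y·7.9 − 10·9.2 − 50·2.1 = 0 → B_y = 197/7.9 = 24.9367 ≈ 24.94 kN.
ΣF_y = 0: A_y + 24.9367 − 10 − 50 = 0 → A_y = 35.06 kN.
ΣF_x = 0: A_x + 40 = 0 → A_x = -40.00 kN.

A_x = -40.00 kN, A_y = 35.06 kN, B_y = 24.94 kN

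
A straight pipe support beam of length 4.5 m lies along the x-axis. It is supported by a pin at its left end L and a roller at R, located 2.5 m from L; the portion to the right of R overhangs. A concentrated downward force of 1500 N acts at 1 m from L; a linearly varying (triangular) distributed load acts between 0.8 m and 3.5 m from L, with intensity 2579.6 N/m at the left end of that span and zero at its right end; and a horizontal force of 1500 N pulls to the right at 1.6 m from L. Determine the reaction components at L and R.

L_x = -1500 N, L_y = 2014 N, R_y = 2968 N

Resultant of the triangular load: ½ × 2579.6 × 2.7 = 3482.46 N, acting at 1.7 m from L (one-third of the span from the peak).
ΣM about L: R_y·2.5 − 1500·1 − (½·2579.6·2.7)·1.7 = 0 → R_y = 7420.182/2.5 = 2968.07 ≈ 2968 N.
ΣF_y = 0: L_y + 2968.07 − 1500 − ½·2579.6·2.7 = 0 → L_y = 2014 N.
ΣF_x = 0: L_x + 1500 = 0 → L_x = -1500 N.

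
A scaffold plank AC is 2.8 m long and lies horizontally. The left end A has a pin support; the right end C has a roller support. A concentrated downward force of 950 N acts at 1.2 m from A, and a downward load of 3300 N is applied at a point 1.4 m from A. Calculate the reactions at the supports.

A_x = 0, A_y = 2193 N, C_y = 2057 N

ΣM about A: C_y·2.8 − 950·1.2 − 3300·1.4 = 0 → C_y = 5760/2.8 = 2057.14 ≈ 2057 N.
ΣF_y = 0: A_y + 2057.14 − 950 − 3300 = 0 → A_y = 2193 N.
ΣF_x = 0: no horizontal applied forces, so A_x = 0.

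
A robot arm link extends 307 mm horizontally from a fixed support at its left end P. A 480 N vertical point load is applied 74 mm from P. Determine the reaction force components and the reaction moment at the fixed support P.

P_x = 0, P_y = 480.0 N, M_P = 35520 N·mm

ΣF_x = 0: P_x = 0.
ΣF_y = 0: P_y − 480 = 0 → P_y = 480.0 N.
ΣM about P: M_P − 480·74 = 0 → M_P = 35520 N·mm.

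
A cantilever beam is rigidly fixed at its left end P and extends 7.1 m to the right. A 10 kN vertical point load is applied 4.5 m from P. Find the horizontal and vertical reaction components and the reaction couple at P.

ΣF_x = 0: P_x = 0.
ΣF_y = 0: P_y − 10 = 0 → P_y = 10.00 kN.
ΣM about P: M_P − 10·4.5 = 0 → M_P = 45.00 kN·m.

P_x = 0, P_y = 10.00 kN, M_P = 45.00 kN·m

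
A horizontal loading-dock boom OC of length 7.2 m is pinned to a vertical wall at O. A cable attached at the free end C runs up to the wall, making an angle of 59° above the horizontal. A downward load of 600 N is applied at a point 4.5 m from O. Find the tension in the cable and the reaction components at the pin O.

ΣM about O: T·sin59°·7.2 − 600·4.5 = 0 → T = 2700/(7.2·0.857167) = 437.488 ≈ 437.5 N.
ΣF_x = 0: O_x − T·cos59° = 0 → O_x = 437.488 × 0.515038 = 225.3 N.
ΣF_y = 0: O_y + T·sin59° − 600 = 0 → O_y = 600 − 437.488 × 0.857167 = 225.0 N.

T = 437.5 N, O_x = 225.3 N, O_y = 225.0 N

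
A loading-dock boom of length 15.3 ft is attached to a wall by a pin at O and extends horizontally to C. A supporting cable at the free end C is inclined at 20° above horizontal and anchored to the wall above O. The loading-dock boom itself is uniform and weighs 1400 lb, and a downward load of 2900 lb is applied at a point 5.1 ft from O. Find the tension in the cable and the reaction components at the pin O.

ΣM about O: T·sin20°·15.3 − 1400·7.65 − 2900·5.1 = 0 → T = 25500/(15.3·0.34202) = 4873.01 ≈ 4873 lb.
ΣF_x = 0: O_x − T·cos20° = 0 → O_x = 4873.01 × 0.939693 = 4579 lb.
ΣF_y = 0: O_y + T·sin20° − 1400 − 2900 = 0 → O_y = 4300 − 4873.01 × 0.34202 = 2633 lb.

T = 4873 lb, O_x = 4579 lb, O_y = 2633 lb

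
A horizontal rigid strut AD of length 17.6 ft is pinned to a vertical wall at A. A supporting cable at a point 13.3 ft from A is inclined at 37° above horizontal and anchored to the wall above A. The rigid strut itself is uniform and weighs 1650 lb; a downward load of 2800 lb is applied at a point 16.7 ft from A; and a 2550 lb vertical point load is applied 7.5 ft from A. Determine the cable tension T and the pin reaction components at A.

ΣM about A: T·sin37°·13.3 − 1650·8.8 − 2800·16.7 − 2550·7.5 = 0 → T = 80405/(13.3·0.601815) = 10045.4 ≈ 10050 lb.
ΣF_x = 0: A_x − T·cos37° = 0 → A_x = 10045.4 × 0.798636 = 8023 lb.
ΣF_y = 0: A_y + T·sin37° − 1650 − 2800 − 2550 = 0 → A_y = 7000 − 10045.4 × 0.601815 = 954.5 lb.

T = 10050 lb, A_x = 8023 lb, A_y = 954.5 lb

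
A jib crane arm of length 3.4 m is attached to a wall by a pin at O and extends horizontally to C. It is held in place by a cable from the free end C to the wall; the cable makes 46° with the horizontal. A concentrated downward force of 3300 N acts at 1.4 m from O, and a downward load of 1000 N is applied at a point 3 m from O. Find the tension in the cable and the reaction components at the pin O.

T = 3116 N, O_x = 2164 N, O_y = 2059 N

ΣM about O: T·sin46°·3.4 − 3300·1.4 − 1000·3 = 0 → T = 7620/(3.4·0.71934) = 3115.6 ≈ 3116 N.
ΣF_x = 0: O_x − T·cos46° = 0 → O_x = 3115.6 × 0.694658 = 2164 N.
ΣF_y = 0: O_y + T·sin46° − 3300 − 1000 = 0 → O_y = 4300 − 3115.6 × 0.71934 = 2059 N.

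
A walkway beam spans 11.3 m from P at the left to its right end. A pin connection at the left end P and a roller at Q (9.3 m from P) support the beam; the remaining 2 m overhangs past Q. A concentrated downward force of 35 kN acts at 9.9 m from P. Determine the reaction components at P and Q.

Moments about P: Q_y·9.3 − 35·9.9 = 0 → Q_y = 346.5/9.3 = 37.2581 ≈ 37.26 kN.
ΣF_y = 0: P_y + 37.2581 − 35 = 0 → P_y = -2.258 kN.
ΣF_x = 0: no horizontal applied forces, so P_x = 0.

P_x = 0, P_y = -2.258 kN, Q_y = 37.26 kN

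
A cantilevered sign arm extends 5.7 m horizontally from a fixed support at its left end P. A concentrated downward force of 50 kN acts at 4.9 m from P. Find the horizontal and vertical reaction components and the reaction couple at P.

ΣF_x = 0: P_x = 0.
ΣF_y = 0: P_y − 50 = 0 → P_y = 50.00 kN.
ΣM about P: M_P − 50·4.9 = 0 → M_P = 245.0 kN·m.

P_x = 0, P_y = 50.00 kN, M_P = 245.0 kN·m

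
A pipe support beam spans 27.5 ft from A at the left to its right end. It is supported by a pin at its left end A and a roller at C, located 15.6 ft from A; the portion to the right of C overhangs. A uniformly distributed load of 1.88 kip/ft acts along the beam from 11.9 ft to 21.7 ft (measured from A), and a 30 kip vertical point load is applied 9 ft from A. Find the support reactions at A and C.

A_x = 0, A_y = 11.28 kip, C_y = 37.15 kip

Resultant of the distributed load: 1.88 × 9.8 = 18.424 kip at 16.8 ft from A.
ΣM about A: C_y·15.6 − (1.88·9.8)·16.8 − 30·9 = 0 → C_y = 579.5232/15.6 = 37.1489 ≈ 37.15 kip.
ΣF_y = 0: A_y + 37.1489 − 1.88·9.8 − 30 = 0 → A_y = 11.28 kip.
ΣF_x = 0: no horizontal applied forces, so A_x = 0.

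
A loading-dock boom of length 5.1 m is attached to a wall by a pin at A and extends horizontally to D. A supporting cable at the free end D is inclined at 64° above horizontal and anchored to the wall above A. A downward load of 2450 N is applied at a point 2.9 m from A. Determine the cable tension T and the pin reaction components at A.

T = 1550 N, A_x = 679.5 N, A_y = 1057 N

ΣM about A: T·sin64°·5.1 − 2450·2.9 = 0 → T = 7105/(5.1·0.898794) = 1550.01 ≈ 1550 N.
ΣF_x = 0: A_x − T·cos64° = 0 → A_x = 1550.01 × 0.438371 = 679.5 N.
ΣF_y = 0: A_y + T·sin64° − 2450 = 0 → A_y = 2450 − 1550.01 × 0.898794 = 1057 N.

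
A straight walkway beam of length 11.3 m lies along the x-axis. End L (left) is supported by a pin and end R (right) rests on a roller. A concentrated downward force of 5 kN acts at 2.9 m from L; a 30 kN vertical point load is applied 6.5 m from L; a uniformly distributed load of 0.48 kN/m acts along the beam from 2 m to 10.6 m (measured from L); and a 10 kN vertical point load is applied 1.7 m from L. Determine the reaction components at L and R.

Resultant of the distributed load: 0.48 × 8.6 = 4.128 kN at 6.3 m from L.
Taking moments about L: R_y·11.3 − 5·2.9 − 30·6.5 − (0.48·8.6)·6.3 − 10·1.7 = 0 → R_y = 252.5064/11.3 = 22.3457 ≈ 22.35 kN.
ΣF_y = 0: L_y + 22.3457 − 5 − 30 − 0.48·8.6 − 10 = 0 → L_y = 26.78 kN.
ΣF_x = 0: no horizontal applied forces, so L_x = 0.

L_x = 0, L_y = 26.78 kN, R_y = 22.35 kN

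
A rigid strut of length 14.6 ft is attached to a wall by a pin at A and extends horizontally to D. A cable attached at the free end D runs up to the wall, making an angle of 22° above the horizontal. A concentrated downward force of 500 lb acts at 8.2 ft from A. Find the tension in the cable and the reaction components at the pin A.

T = 749.6 lb, A_x = 695.1 lb, A_y = 219.2 lb

ΣM about A: T·sin22°·14.6 − 500·8.2 = 0 → T = 4100/(14.6·0.374607) = 749.644 ≈ 749.6 lb.
ΣF_x = 0: A_x − T·cos22° = 0 → A_x = 749.644 × 0.927184 = 695.1 lb.
ΣF_y = 0: A_y + T·sin22° − 500 = 0 → A_y = 500 − 749.644 × 0.374607 = 219.2 lb.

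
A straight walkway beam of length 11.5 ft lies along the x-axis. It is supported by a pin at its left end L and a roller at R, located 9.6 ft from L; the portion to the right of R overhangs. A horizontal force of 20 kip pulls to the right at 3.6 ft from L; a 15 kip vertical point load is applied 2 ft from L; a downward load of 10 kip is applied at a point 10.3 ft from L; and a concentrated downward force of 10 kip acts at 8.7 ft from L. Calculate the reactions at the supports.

Taking moments about L: R_y·9.6 − 15·2 − 10·10.3 − 10·8.7 = 0 → R_y = 220/9.6 = 22.9167 ≈ 22.92 kip.
ΣF_y = 0: L_y + 22.9167 − 15 − 10 − 10 = 0 → L_y = 12.08 kip.
ΣF_x = 0: L_x + 20 = 0 → L_x = -20.00 kip.

L_x = -20.00 kip, L_y = 12.08 kip, R_y = 22.92 kip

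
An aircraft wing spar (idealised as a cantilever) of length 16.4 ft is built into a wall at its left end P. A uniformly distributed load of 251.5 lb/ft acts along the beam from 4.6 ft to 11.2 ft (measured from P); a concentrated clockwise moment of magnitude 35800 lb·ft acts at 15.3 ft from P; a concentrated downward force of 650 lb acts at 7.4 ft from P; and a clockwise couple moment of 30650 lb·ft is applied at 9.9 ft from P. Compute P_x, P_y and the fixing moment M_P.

P_x = 0, P_y = 2310 lb, M_P = 84370 lb·ft

Resultant of the distributed load: 251.5 × 6.6 = 1659.9 lb at 7.9 ft from P.
ΣF_x = 0: P_x = 0.
ΣF_y = 0: P_y − 251.5·6.6 − 650 = 0 → P_y = 2310 lb.
ΣM about P: M_P − (251.5·6.6)·7.9 − 35800 − 650·7.4 − 30650 = 0 → M_P = 84370 lb·ft.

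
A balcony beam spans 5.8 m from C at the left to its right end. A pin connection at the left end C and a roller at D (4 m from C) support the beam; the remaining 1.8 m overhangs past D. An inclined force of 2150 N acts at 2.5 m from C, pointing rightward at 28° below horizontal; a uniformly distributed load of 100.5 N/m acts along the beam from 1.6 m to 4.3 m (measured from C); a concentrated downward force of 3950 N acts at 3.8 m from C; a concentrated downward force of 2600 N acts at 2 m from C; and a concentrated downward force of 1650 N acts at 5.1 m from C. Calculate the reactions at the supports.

C_x = -1898 N, C_y = 1493 N, D_y = 7987 N

Resultant of the distributed load: 100.5 × 2.7 = 271.35 N at 2.95 m from C.
Moments about C: D_y·4 − 2150·sin28°·2.5 − (100.5·2.7)·2.95 − 3950·3.8 − 2600·2 − 1650·5.1 = 0 → D_y = 31948.9/4 = 7987.23 ≈ 7987 N.
ΣF_y = 0: C_y + 7987.23 − 2150·sin28° − 100.5·2.7 − 3950 − 2600 − 1650 = 0 → C_y = 1493 N.
ΣF_x = 0: C_x + 2150·cos28° = 0 → C_x = -1898 N.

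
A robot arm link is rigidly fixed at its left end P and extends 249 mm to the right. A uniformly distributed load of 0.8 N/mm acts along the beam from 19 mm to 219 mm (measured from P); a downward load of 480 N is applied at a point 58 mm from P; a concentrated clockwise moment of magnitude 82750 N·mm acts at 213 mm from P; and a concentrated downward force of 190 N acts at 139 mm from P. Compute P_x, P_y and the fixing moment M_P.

Resultant of the distributed load: 0.8 × 200 = 160 N at 119 mm from P.
ΣF_x = 0: P_x = 0.
ΣF_y = 0: P_y − 0.8·200 − 480 − 190 = 0 → P_y = 830.0 N.
ΣM about P: M_P − (0.8·200)·119 − 480·58 − 82750 − 190·139 = 0 → M_P = 156000 N·mm.

P_x = 0, P_y = 830.0 N, M_P = 156000 N·mm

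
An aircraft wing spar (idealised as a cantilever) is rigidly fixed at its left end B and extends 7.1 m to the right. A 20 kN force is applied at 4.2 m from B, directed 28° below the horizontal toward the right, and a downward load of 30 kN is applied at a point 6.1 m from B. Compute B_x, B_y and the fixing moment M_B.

B_x = -17.66 kN, B_y = 39.39 kN, M_B = 222.4 kN·m

ΣF_x = 0: B_x + 20·cos28° = 0 → B_x = -17.66 kN.
ΣF_y = 0: B_y − 20·sin28° − 30 = 0 → B_y = 39.39 kN.
ΣM about B: M_B − 20·sin28°·4.2 − 30·6.1 = 0 → M_B = 222.4 kN·m.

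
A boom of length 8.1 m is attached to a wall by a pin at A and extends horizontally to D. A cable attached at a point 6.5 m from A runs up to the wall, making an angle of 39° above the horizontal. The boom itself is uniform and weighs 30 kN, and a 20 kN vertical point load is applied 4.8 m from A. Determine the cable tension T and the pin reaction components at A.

T = 53.17 kN, A_x = 41.32 kN, A_y = 16.54 kN

ΣM about A: T·sin39°·6.5 − 30·4.05 − 20·4.8 = 0 → T = 217.5/(6.5·0.62932) = 53.1709 ≈ 53.17 kN.
ΣF_x = 0: A_x − T·cos39° = 0 → A_x = 53.1709 × 0.777146 = 41.32 kN.
ΣF_y = 0: A_y + T·sin39° − 30 − 20 = 0 → A_y = 50 − 53.1709 × 0.62932 = 16.54 kN.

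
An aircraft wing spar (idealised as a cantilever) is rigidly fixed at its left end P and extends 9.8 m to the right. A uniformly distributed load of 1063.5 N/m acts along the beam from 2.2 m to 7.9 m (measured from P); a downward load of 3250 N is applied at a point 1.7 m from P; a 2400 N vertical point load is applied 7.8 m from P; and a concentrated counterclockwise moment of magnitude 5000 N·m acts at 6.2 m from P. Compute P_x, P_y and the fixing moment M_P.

Resultant of the distributed load: 1063.5 × 5.7 = 6061.95 N at 5.05 m from P.
ΣF_x = 0: P_x = 0.
ΣF_y = 0: P_y − 1063.5·5.7 − 3250 − 2400 = 0 → P_y = 11710 N.
ΣM about P: M_P − (1063.5·5.7)·5.05 − 3250·1.7 − 2400·7.8 + 5000 = 0 → M_P = 49860 N·m.

P_x = 0, P_y = 11710 N, M_P = 49860 N·m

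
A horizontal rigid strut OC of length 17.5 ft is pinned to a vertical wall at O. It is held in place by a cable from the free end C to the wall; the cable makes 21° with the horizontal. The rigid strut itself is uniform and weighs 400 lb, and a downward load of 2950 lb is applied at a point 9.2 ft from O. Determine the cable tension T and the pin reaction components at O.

T = 4886 lb, O_x = 4561 lb, O_y = 1599 lb

ΣM about O: T·sin21°·17.5 − 400·8.75 − 2950·9.2 = 0 → T = 30640/(17.5·0.358368) = 4885.64 ≈ 4886 lb.
ΣF_x = 0: O_x − T·cos21° = 0 → O_x = 4885.64 × 0.93358 = 4561 lb.
ΣF_y = 0: O_y + T·sin21° − 400 − 2950 = 0 → O_y = 3350 − 4885.64 × 0.358368 = 1599 lb.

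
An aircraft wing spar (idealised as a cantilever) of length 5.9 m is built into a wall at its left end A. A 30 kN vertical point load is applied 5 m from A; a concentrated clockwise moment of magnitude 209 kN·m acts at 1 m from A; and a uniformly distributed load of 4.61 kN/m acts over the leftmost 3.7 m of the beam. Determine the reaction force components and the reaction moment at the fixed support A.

A_x = 0, A_y = 47.06 kN, M_A = 390.6 kN·m

Resultant of the distributed load: 4.61 × 3.7 = 17.057 kN at 1.85 m from A.
ΣF_x = 0: A_x = 0.
ΣF_y = 0: A_y − 30 − 4.61·3.7 = 0 → A_y = 47.06 kN.
ΣM about A: M_A − 30·5 − 209 − (4.61·3.7)·1.85 = 0 → M_A = 390.6 kN·m.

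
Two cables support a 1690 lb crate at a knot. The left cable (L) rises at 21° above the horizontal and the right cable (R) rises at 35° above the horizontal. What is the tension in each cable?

ΣF_x = 0: −T_L·cos21° + T_R·cos35° = 0 → T_R = 1.13969·T_L.
ΣF_y = 0: T_L·sin21° + T_R·sin35° = 1690.
Substitute: T_L·(0.358368 + 1.13969·0.573576) = 1690 → T_L = 1669.85 ≈ 1670 lb.
Then T_R = 1.13969 × 1669.85 = 1903 lb.

T_L = 1670 lb, T_R = 1903 lb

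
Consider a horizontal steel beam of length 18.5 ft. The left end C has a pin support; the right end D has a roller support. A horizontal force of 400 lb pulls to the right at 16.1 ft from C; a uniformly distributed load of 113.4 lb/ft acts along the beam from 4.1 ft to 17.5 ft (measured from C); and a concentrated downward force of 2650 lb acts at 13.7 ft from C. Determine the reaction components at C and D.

C_x = -400.0 lb, C_y = 1320 lb, D_y = 2850 lb

Resultant of the distributed load: 113.4 × 13.4 = 1519.56 lb at 10.8 ft from C.
ΣM about C: D_y·18.5 − (113.4·13.4)·10.8 − 2650·13.7 = 0 → D_y = 52716.248/18.5 = 2849.53 ≈ 2850 lb.
ΣF_y = 0: C_y + 2849.53 − 113.4·13.4 − 2650 = 0 → C_y = 1320 lb.
ΣF_x = 0: C_x + 400 = 0 → C_x = -400.0 lb.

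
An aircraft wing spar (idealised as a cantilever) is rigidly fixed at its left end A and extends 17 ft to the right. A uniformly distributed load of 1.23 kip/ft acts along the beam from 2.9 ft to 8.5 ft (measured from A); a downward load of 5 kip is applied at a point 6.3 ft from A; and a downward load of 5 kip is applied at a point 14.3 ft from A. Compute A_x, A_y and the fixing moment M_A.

Resultant of the distributed load: 1.23 × 5.6 = 6.888 kip at 5.7 ft from A.
ΣF_x = 0: A_x = 0.
ΣF_y = 0: A_y − 1.23·5.6 − 5 − 5 = 0 → A_y = 16.89 kip.
ΣM about A: M_A − (1.23·5.6)·5.7 − 5·6.3 − 5·14.3 = 0 → M_A = 142.3 kip·ft.

A_x = 0, A_y = 16.89 kip, M_A = 142.3 kip·ft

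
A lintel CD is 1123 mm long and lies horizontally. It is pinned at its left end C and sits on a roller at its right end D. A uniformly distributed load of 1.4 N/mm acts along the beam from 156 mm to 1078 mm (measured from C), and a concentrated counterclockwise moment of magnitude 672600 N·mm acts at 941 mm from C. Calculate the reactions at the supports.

Resultant of the distributed load: 1.4 × 922 = 1290.8 N at 617 mm from C.
ΣM about C: D_y·1123 − (1.4·922)·617 + 672600 = 0 → D_y = 123823.6/1123 = 110.261 ≈ 110.3 N.
ΣF_y = 0: C_y + 110.261 − 1.4·922 = 0 → C_y = 1181 N.
ΣF_x = 0: no horizontal applied forces, so C_x = 0.

C_x = 0, C_y = 1181 N, D_y = 110.3 N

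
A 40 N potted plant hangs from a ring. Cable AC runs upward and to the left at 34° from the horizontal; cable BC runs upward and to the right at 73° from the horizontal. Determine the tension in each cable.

T_AC = 12.23 N, T_BC = 34.68 N

ΣF_x = 0: −T_AC·cos34° + T_BC·cos73° = 0 → T_BC = 2.83556·T_AC.
ΣF_y = 0: T_AC·sin34° + T_BC·sin73° = 40.
Substitute: T_AC·(0.559193 + 2.83556·0.956305) = 40 → T_AC = 12.2292 ≈ 12.23 N.
Then T_BC = 2.83556 × 12.2292 = 34.68 N.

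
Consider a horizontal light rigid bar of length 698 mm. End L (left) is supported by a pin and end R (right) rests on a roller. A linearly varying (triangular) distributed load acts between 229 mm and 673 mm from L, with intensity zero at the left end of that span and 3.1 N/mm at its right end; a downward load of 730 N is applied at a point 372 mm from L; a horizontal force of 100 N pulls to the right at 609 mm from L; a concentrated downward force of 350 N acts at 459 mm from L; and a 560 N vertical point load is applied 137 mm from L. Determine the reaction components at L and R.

L_x = -100.0 N, L_y = 1081 N, R_y = 1247 N

Resultant of the triangular load: ½ × 3.1 × 444 = 688.2 N, acting at 525 mm from L (one-third of the span from the peak).
ΣM about L: R_y·698 − (½·3.1·444)·525 − 730·372 − 350·459 − 560·137 = 0 → R_y = 870235/698 = 1246.76 ≈ 1247 N.
ΣF_y = 0: L_y + 1246.76 − ½·3.1·444 − 730 − 350 − 560 = 0 → L_y = 1081 N.
ΣF_x = 0: L_x + 100 = 0 → L_x = -100.0 N.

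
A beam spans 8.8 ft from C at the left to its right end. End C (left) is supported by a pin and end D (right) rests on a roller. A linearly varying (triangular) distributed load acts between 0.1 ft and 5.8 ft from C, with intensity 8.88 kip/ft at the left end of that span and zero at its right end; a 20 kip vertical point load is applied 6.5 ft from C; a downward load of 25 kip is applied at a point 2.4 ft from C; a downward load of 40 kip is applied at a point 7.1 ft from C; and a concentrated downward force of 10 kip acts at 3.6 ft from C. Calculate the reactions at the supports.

Resultant of the triangular load: ½ × 8.88 × 5.7 = 25.308 kip, acting at 2 ft from C (one-third of the span from the peak).
ΣM about C: D_y·8.8 − (½·8.88·5.7)·2 − 20·6.5 − 25·2.4 − 40·7.1 − 10·3.6 = 0 → D_y = 560.616/8.8 = 63.7064 ≈ 63.71 kip.
ΣF_y = 0: C_y + 63.7064 − ½·8.88·5.7 − 20 − 25 − 40 − 10 = 0 → C_y = 56.60 kip.
ΣF_x = 0: no horizontal applied forces, so C_x = 0.

C_x = 0, C_y = 56.60 kip, D_y = 63.71 kip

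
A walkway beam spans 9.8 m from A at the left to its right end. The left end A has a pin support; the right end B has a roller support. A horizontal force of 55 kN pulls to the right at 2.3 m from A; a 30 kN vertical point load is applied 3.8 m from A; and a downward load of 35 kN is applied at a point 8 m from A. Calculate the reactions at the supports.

Moments about A: B_y·9.8 − 30·3.8 − 35·8 = 0 → B_y = 394/9.8 = 40.2041 ≈ 40.20 kN.
ΣF_y = 0: A_y + 40.2041 − 30 − 35 = 0 → A_y = 24.80 kN.
ΣF_x = 0: A_x + 55 = 0 → A_x = -55.00 kN.

A_x = -55.00 kN, A_y = 24.80 kN, B_y = 40.20 kN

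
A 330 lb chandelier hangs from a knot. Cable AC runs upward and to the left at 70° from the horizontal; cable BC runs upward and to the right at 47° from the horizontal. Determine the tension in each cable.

ΣF_x = 0: −T_AC·cos70° + T_BC·cos47° = 0 → T_BC = 0.501497·T_AC.
ΣF_y = 0: T_AC·sin70° + T_BC·sin47° = 330.
Substitute: T_AC·(0.939693 + 0.501497·0.731354) = 330 → T_AC = 252.59 ≈ 252.6 lb.
Then T_BC = 0.501497 × 252.59 = 126.7 lb.

T_AC = 252.6 lb, T_BC = 126.7 lb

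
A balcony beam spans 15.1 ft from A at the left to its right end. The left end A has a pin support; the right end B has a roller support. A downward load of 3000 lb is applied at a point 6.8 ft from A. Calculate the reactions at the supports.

Moments about A: B_y·15.1 − 3000·6.8 = 0 → B_y = 20400/15.1 = 1350.99 ≈ 1351 lb.
ΣF_y = 0: A_y + 1350.99 − 3000 = 0 → A_y = 1649 lb.
ΣF_x = 0: no horizontal applied forces, so A_x = 0.

A_x = 0, A_y = 1649 lb, B_y = 1351 lb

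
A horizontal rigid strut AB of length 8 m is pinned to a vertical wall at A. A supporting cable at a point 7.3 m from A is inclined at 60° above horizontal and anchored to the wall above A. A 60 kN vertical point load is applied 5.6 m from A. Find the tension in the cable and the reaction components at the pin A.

ΣM about A: T·sin60°·7.3 − 60·5.6 = 0 → T = 336/(7.3·0.866025) = 53.1479 ≈ 53.15 kN.
ΣF_x = 0: A_x − T·cos60° = 0 → A_x = 53.1479 × 0.5 = 26.57 kN.
ΣF_y = 0: A_y + T·sin60° − 60 = 0 → A_y = 60 − 53.1479 × 0.866025 = 13.97 kN.

T = 53.15 kN, A_x = 26.57 kN, A_y = 13.97 kN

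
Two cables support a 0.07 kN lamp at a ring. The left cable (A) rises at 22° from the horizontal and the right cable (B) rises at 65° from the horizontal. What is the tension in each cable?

T_A = 0.02962 kN, T_B = 0.06499 kN

ΣF_x = 0: −T_A·cos22° + T_B·cos65° = 0 → T_B = 2.1939·T_A.
ΣF_y = 0: T_A·sin22° + T_B·sin65° = 0.07.
Substitute: T_A·(0.374607 + 2.1939·0.906308) = 0.07 → T_A = 0.0296239 ≈ 0.02962 kN.
Then T_B = 2.1939 × 0.0296239 = 0.06499 kN.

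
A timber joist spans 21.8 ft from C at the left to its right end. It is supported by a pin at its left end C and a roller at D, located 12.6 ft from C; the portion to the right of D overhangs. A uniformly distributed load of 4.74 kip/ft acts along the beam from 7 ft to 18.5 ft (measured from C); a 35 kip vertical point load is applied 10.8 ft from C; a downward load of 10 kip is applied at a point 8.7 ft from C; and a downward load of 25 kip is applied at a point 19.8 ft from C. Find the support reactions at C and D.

C_x = 0, C_y = -6.839 kip, D_y = 131.3 kip

Resultant of the distributed load: 4.74 × 11.5 = 54.51 kip at 12.75 ft from C.
ΣM about C: D_y·12.6 − (4.74·11.5)·12.75 − 35·10.8 − 10·8.7 − 25·19.8 = 0 → D_y = 1655.0025/12.6 = 131.349 ≈ 131.3 kip.
ΣF_y = 0: C_y + 131.349 − 4.74·11.5 − 35 − 10 − 25 = 0 → C_y = -6.839 kip.
ΣF_x = 0: no horizontal applied forces, so C_x = 0.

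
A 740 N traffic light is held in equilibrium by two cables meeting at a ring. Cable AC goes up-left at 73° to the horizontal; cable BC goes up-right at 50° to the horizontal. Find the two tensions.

ΣF_x = 0: −T_AC·cos73° + T_BC·cos50° = 0 → T_BC = 0.45485·T_AC.
ΣF_y = 0: T_AC·sin73° + T_BC·sin50° = 740.
Substitute: T_AC·(0.956305 + 0.45485·0.766044) = 740 → T_AC = 567.163 ≈ 567.2 N.
Then T_BC = 0.45485 × 567.163 = 258.0 N.

T_AC = 567.2 N, T_BC = 258.0 N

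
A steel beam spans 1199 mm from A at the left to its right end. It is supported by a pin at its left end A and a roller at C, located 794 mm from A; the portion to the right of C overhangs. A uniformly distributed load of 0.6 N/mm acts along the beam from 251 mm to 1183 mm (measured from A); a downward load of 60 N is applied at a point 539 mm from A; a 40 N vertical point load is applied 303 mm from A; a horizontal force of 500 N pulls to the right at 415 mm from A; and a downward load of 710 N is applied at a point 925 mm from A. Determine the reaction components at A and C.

Resultant of the distributed load: 0.6 × 932 = 559.2 N at 717 mm from A.
ΣM about A: C_y·794 − (0.6·932)·717 − 60·539 − 40·303 − 710·925 = 0 → C_y = 1102156.4/794 = 1388.11 ≈ 1388 N.
ΣF_y = 0: A_y + 1388.11 − 0.6·932 − 60 − 40 − 710 = 0 → A_y = -18.91 N.
ΣF_x = 0: A_x + 500 = 0 → A_x = -500.0 N.

A_x = -500.0 N, A_y = -18.91 N, C_y = 1388 N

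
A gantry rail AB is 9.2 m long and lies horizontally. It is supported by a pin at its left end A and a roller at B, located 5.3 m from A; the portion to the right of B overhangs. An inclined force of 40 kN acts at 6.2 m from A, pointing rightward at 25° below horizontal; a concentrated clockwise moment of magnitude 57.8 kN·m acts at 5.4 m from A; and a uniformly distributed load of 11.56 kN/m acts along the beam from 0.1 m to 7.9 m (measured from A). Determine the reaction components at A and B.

Resultant of the distributed load: 11.56 × 7.8 = 90.168 kN at 4 m from A.
Moments about A: B_y·5.3 − 40·sin25°·6.2 − 57.8 − (11.56·7.8)·4 = 0 → B_y = 523.281/5.3 = 98.7323 ≈ 98.73 kN.
ΣF_y = 0: A_y + 98.7323 − 40·sin25° − 11.56·7.8 = 0 → A_y = 8.340 kN.
ΣF_x = 0: A_x + 40·cos25° = 0 → A_x = -36.25 kN.

A_x = -36.25 kN, A_y = 8.340 kN, B_y = 98.73 kN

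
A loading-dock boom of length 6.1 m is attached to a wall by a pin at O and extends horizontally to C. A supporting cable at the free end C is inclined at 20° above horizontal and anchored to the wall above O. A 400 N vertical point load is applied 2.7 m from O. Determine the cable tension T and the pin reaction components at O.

ΣM about O: T·sin20°·6.1 − 400·2.7 = 0 → T = 1080/(6.1·0.34202) = 517.657 ≈ 517.7 N.
ΣF_x = 0: O_x − T·cos20° = 0 → O_x = 517.657 × 0.939693 = 486.4 N.
ΣF_y = 0: O_y + T·sin20° − 400 = 0 → O_y = 400 − 517.657 × 0.34202 = 223.0 N.

T = 517.7 N, O_x = 486.4 N, O_y = 223.0 N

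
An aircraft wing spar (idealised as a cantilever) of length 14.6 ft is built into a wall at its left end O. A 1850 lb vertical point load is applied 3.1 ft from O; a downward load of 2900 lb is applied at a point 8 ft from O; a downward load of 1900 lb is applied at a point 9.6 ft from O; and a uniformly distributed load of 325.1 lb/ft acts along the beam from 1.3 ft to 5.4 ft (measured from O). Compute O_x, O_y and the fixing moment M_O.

Resultant of the distributed load: 325.1 × 4.1 = 1332.91 lb at 3.35 ft from O.
ΣF_x = 0: O_x = 0.
ΣF_y = 0: O_y − 1850 − 2900 − 1900 − 325.1·4.1 = 0 → O_y = 7983 lb.
ΣM about O: M_O − 1850·3.1 − 2900·8 − 1900·9.6 − (325.1·4.1)·3.35 = 0 → M_O = 51640 lb·ft.

O_x = 0, O_y = 7983 lb, M_O = 51640 lb·ft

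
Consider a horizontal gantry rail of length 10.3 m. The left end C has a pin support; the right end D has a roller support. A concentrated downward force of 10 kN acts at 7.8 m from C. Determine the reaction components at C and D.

ΣM about C: D_y·10.3 − 10·7.8 = 0 → D_y = 78/10.3 = 7.57282 ≈ 7.573 kN.
ΣF_y = 0: C_y + 7.57282 − 10 = 0 → C_y = 2.427 kN.
ΣF_x = 0: no horizontal applied forces, so C_x = 0.

C_x = 0, C_y = 2.427 kN, D_y = 7.573 kN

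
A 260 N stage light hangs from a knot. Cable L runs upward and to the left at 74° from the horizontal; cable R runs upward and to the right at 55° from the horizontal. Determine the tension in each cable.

T_L = 191.9 N, T_R = 92.22 N

ΣF_x = 0: −T_L·cos74° + T_R·cos55° = 0 → T_R = 0.480559·T_L.
ΣF_y = 0: T_L·sin74° + T_R·sin55° = 260.
Substitute: T_L·(0.961262 + 0.480559·0.819152) = 260 → T_L = 191.894 ≈ 191.9 N.
Then T_R = 0.480559 × 191.894 = 92.22 N.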